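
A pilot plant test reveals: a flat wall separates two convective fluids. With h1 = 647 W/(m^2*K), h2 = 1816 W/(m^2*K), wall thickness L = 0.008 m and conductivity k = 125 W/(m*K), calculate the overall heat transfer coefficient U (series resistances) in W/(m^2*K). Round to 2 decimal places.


1/U = 1/h1 + L/k + 1/h2
1/U = 1/647 + 0.008/125 + 1/1816
1/U = 0.0015455951 + 6.4e-05 + 0.0005506608
1/U = 0.0021602559
U = 462.91 W/(m^2*K)


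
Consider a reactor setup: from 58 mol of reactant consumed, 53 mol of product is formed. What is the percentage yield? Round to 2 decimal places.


Yield = (moles product / moles consumed) * 100%
Yield = (53 / 58) * 100
Yield = 0.9138 * 100
Yield = 91.38%


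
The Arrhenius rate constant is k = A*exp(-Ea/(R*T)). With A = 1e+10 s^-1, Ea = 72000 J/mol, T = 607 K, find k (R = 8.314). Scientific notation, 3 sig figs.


k = A * exp(-Ea/(R*T))
k = 1e+10 * exp(-72000 / (8.314 * 607))
k = 1e+10 * exp(-14.267037)
k = 6.37e+03


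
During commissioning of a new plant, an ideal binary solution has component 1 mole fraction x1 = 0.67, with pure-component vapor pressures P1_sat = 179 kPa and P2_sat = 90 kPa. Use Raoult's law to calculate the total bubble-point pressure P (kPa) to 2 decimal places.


P = x1*P1_sat + x2*P2_sat
x2 = 1 - x1 = 1 - 0.67 = 0.33
P = 0.67*179 + 0.33*90
P = 119.93 + 29.7
P = 149.63 kPa


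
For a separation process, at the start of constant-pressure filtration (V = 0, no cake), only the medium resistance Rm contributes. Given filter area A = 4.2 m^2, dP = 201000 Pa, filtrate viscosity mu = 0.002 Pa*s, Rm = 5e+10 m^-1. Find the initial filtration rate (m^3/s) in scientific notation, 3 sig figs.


rate = A * dP / (mu * Rm)
rate = 4.2 * 201000 / (0.002 * 5e+10)
rate = 844200.0 / 1.000e+08
rate = 8.44e-03 m^3/s


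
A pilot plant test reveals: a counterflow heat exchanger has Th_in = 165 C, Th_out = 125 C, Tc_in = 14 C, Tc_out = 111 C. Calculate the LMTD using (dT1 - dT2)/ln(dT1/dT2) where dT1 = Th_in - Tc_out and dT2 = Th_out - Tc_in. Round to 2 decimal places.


dT1 = Th_in - Tc_out = 165 - 111 = 54
dT2 = Th_out - Tc_in = 125 - 14 = 111
LMTD = (dT1 - dT2) / ln(dT1/dT2)
LMTD = (54 - 111) / ln(54/111)
LMTD = 79.11 K


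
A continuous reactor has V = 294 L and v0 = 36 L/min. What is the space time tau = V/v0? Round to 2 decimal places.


tau = V / v0
tau = 294 / 36
tau = 8.17 min


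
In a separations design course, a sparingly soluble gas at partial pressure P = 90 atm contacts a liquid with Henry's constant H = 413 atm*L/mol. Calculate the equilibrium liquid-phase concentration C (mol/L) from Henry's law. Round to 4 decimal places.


C = P / H
C = 90 / 413
C = 0.2179 mol/L


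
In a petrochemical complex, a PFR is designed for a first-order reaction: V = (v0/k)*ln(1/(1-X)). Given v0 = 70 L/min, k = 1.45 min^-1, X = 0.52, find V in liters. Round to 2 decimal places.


V = (v0/k) * ln(1/(1-X))
V = (70/1.45) * ln(1/(1-0.52))
V = 48.275862 * ln(2.083333)
V = 48.275862 * 0.733969
V = 35.43 L


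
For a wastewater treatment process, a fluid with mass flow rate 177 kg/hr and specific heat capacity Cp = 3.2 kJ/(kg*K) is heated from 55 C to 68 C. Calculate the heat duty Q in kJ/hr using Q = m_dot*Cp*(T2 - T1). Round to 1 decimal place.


Q = m_dot * Cp * (T2 - T1)
Q = 177 * 3.2 * (68 - 55)
Q = 177 * 3.2 * 13
Q = 7363.2 kJ/hr


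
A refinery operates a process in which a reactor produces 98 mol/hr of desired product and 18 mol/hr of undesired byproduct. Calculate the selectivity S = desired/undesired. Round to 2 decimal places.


S = desired product rate / undesired product rate
S = 98 / 18
S = 5.44


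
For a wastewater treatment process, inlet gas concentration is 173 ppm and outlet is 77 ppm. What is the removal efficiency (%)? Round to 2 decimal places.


Efficiency = (G_in - G_out) / G_in * 100%
Efficiency = (173 - 77) / 173 * 100
Efficiency = 96 / 173 * 100
Efficiency = 55.49%


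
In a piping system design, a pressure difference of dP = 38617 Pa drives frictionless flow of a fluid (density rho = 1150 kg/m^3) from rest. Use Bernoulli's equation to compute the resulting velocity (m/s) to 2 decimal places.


v = sqrt(2*dP/rho)
v = sqrt(2*38617/1150)
v = sqrt(67.16)
v = 8.20 m/s


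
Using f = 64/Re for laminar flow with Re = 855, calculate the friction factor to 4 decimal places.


f = 64 / Re
f = 64 / 855
f = 0.0749


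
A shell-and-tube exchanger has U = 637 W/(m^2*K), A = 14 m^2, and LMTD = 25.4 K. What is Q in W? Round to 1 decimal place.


Q = U * A * LMTD
Q = 637 * 14 * 25.4
Q = 226517.2 W


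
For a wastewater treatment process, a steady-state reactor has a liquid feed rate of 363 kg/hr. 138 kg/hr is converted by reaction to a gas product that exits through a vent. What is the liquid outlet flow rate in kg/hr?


Steady-state mass balance on the main outlet: F_out = F_in - F_removed
F_out = 363 - 138
F_out = 225 kg/hr


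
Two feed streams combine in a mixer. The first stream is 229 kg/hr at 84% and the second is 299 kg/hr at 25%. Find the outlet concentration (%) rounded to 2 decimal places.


Mass balance on solute: F1*x1 + F2*x2 = F3*x3
F3 = F1 + F2 = 229 + 299 = 528 kg/hr
x3 = (F1*x1 + F2*x2)/F3
x3 = (229*0.84 + 299*0.25) / 528
x3 = 50.59%


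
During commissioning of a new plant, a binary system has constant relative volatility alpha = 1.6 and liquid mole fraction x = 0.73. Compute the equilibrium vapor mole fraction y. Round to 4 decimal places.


y = alpha*x / (1 + (alpha-1)*x)
y = 1.6*0.73 / (1 + (1.6-1)*0.73)
y = 1.168 / (1 + 0.438)
y = 1.168 / 1.438
y = 0.8122


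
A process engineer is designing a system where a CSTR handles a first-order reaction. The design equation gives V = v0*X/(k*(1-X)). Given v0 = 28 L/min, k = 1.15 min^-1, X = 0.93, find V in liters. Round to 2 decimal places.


V = v0 * X / (k * (1 - X))
V = 28 * 0.93 / (1.15 * (1 - 0.93))
V = 26.04 / (1.15 * 0.07)
V = 26.04 / 0.0805
V = 323.48 L


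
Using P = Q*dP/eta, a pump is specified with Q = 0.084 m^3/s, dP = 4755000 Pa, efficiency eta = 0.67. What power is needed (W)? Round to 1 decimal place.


P = Q * dP / eta
P = 0.084 * 4755000 / 0.67
P = 399420.0 / 0.67
P = 596149.3 W


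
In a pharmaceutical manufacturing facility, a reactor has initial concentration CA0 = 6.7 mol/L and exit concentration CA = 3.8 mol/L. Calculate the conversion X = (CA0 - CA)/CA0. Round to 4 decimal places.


X = (CA0 - CA) / CA0
X = (6.7 - 3.8) / 6.7
X = 2.9 / 6.7
X = 0.4328


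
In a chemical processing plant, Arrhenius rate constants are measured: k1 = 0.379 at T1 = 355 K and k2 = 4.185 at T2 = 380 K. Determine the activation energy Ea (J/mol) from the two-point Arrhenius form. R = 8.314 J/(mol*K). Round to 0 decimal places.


Ea = R * ln(k2/k1) / (1/T1 - 1/T2)
ln(k2/k1) = ln(4.185/0.379) = 2.4017258
1/T1 - 1/T2 = 1/355 - 1/380 = 0.000185322461
Ea = 8.314 * 2.4017258 / 0.000185322461
Ea = 107747 J/mol


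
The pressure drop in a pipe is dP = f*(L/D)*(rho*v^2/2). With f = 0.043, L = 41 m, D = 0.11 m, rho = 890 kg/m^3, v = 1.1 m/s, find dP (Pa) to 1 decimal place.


dP = f * (L/D) * (rho*v^2/2)
dP = 0.043 * (41/0.11) * (890*1.1^2/2)
L/D = 372.72727273
rho*v^2/2 = 890*1.21/2 = 538.45
dP = 0.043 * 372.72727273 * 538.45
dP = 8629.9 Pa


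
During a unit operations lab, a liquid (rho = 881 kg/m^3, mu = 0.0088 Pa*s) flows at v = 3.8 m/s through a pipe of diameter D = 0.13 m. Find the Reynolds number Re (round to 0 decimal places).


Re = rho * v * D / mu
Re = 881 * 3.8 * 0.13 / 0.0088
Re = 435.214 / 0.0088
Re = 49456


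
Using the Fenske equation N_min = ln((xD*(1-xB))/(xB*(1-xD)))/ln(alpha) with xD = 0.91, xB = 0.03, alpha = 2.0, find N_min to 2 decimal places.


N_min = ln((xD*(1-xB))/(xB*(1-xD))) / ln(alpha)
Numerator inside ln: 0.8827 / 0.0027 = 326.925926
ln(326.925926) = 5.789734
ln(alpha) = ln(2.0) = 0.693147
N_min = 5.789734 / 0.693147 = 8.35


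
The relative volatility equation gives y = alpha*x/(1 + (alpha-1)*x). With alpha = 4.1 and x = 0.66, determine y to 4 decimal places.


y = alpha*x / (1 + (alpha-1)*x)
y = 4.1*0.66 / (1 + (4.1-1)*0.66)
y = 2.706 / (1 + 2.046)
y = 2.706 / 3.046
y = 0.8884


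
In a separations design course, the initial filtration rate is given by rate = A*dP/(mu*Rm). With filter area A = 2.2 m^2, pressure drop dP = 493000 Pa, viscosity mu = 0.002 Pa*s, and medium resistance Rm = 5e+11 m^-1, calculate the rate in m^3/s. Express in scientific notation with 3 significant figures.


rate = A * dP / (mu * Rm)
rate = 2.2 * 493000 / (0.002 * 5e+11)
rate = 1084600.0 / 1.000e+09
rate = 1.08e-03 m^3/s


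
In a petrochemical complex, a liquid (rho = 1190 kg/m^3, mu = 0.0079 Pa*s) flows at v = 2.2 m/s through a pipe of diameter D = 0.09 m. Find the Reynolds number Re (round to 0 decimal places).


Re = rho * v * D / mu
Re = 1190 * 2.2 * 0.09 / 0.0079
Re = 235.62 / 0.0079
Re = 29825


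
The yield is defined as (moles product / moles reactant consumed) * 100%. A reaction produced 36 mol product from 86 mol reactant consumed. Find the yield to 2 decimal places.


Yield = (moles product / moles consumed) * 100%
Yield = (36 / 86) * 100
Yield = 0.4186 * 100
Yield = 41.86%


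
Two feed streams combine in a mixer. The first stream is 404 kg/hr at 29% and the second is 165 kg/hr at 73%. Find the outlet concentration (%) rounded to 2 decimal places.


Mass balance on solute: F1*x1 + F2*x2 = F3*x3
F3 = F1 + F2 = 404 + 165 = 569 kg/hr
x3 = (F1*x1 + F2*x2)/F3
x3 = (404*0.29 + 165*0.73) / 569
x3 = 41.76%


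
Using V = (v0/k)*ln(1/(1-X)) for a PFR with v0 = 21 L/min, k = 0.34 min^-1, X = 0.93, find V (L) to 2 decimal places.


V = (v0/k) * ln(1/(1-X))
V = (21/0.34) * ln(1/(1-0.93))
V = 61.764706 * ln(14.285714)
V = 61.764706 * 2.65926
V = 164.25 L


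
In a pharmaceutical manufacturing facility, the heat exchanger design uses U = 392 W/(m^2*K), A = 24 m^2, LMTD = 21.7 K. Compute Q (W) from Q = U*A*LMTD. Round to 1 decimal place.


Q = U * A * LMTD
Q = 392 * 24 * 21.7
Q = 204153.6 W


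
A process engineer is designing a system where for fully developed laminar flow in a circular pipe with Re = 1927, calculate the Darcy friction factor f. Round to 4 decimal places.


f = 64 / Re
f = 64 / 1927
f = 0.0332


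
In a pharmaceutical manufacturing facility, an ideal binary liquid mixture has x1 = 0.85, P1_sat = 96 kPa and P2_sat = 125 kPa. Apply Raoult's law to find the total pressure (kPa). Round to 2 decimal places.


P = x1*P1_sat + x2*P2_sat
x2 = 1 - x1 = 1 - 0.85 = 0.15
P = 0.85*96 + 0.15*125
P = 81.6 + 18.75
P = 100.35 kPa


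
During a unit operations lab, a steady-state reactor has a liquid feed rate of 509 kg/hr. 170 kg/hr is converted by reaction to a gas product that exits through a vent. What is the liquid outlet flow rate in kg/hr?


Steady-state mass balance on the main outlet: F_out = F_in - F_removed
F_out = 509 - 170
F_out = 339 kg/hr


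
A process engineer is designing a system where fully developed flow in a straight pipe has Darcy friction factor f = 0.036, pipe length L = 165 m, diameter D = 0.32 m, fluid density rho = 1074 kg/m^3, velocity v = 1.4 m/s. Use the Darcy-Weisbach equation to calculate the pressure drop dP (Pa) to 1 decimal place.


dP = f * (L/D) * (rho*v^2/2)
dP = 0.036 * (165/0.32) * (1074*1.4^2/2)
L/D = 515.625
rho*v^2/2 = 1074*1.96/2 = 1052.52
dP = 0.036 * 515.625 * 1052.52
dP = 19537.4 Pa


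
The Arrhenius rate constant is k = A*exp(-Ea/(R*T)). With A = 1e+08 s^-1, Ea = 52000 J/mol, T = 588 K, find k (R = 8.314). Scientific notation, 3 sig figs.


k = A * exp(-Ea/(R*T))
k = 1e+08 * exp(-52000 / (8.314 * 588))
k = 1e+08 * exp(-10.636923)
k = 2.40e+03


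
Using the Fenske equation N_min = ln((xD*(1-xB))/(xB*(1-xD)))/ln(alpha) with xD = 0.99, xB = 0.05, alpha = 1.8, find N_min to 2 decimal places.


N_min = ln((xD*(1-xB))/(xB*(1-xD))) / ln(alpha)
Numerator inside ln: 0.9405 / 0.0005 = 1881.0
ln(1881.0) = 7.539559
ln(alpha) = ln(1.8) = 0.587787
N_min = 7.539559 / 0.587787 = 12.83


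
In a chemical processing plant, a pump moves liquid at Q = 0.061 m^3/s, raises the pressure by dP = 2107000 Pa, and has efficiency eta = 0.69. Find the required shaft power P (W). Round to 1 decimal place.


P = Q * dP / eta
P = 0.061 * 2107000 / 0.69
P = 128527.0 / 0.69
P = 186271.0 W


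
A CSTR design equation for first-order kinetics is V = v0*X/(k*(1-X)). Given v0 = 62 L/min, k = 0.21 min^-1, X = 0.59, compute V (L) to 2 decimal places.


V = v0 * X / (k * (1 - X))
V = 62 * 0.59 / (0.21 * (1 - 0.59))
V = 36.58 / (0.21 * 0.41)
V = 36.58 / 0.0861
V = 424.85 L


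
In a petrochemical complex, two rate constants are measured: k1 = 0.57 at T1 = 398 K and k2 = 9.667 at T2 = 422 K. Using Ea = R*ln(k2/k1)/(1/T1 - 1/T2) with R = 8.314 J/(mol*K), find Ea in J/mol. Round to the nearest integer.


Ea = R * ln(k2/k1) / (1/T1 - 1/T2)
ln(k2/k1) = ln(9.667/0.57) = 2.8308369
1/T1 - 1/T2 = 1/398 - 1/422 = 0.000142894568
Ea = 8.314 * 2.8308369 / 0.000142894568
Ea = 164706 J/mol


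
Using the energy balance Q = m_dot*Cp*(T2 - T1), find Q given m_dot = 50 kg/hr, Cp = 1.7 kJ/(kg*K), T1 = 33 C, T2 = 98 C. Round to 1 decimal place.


Q = m_dot * Cp * (T2 - T1)
Q = 50 * 1.7 * (98 - 33)
Q = 50 * 1.7 * 65
Q = 5525.0 kJ/hr


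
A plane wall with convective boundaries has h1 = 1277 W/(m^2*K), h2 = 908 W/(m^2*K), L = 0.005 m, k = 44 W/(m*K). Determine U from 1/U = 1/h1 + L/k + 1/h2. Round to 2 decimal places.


1/U = 1/h1 + L/k + 1/h2
1/U = 1/1277 + 0.005/44 + 1/908
1/U = 0.0007830854 + 0.0001136364 + 0.0011013216
1/U = 0.0019980434
U = 500.49 W/(m^2*K)


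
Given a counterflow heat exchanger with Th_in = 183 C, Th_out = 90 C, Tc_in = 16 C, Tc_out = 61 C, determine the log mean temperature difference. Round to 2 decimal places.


dT1 = Th_in - Tc_out = 183 - 61 = 122
dT2 = Th_out - Tc_in = 90 - 16 = 74
LMTD = (dT1 - dT2) / ln(dT1/dT2)
LMTD = (122 - 74) / ln(122/74)
LMTD = 96.01 K


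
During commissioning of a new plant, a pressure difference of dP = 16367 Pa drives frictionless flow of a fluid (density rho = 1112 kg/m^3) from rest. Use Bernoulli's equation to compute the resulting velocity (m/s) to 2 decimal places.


v = sqrt(2*dP/rho)
v = sqrt(2*16367/1112)
v = sqrt(29.43705)
v = 5.43 m/s


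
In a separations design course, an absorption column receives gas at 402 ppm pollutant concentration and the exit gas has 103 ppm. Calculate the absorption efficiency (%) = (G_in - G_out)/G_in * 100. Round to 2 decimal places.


Efficiency = (G_in - G_out) / G_in * 100%
Efficiency = (402 - 103) / 402 * 100
Efficiency = 299 / 402 * 100
Efficiency = 74.38%


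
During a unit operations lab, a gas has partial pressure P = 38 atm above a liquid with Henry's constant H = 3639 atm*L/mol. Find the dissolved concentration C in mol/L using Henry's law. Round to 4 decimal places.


C = P / H
C = 38 / 3639
C = 0.0104 mol/L


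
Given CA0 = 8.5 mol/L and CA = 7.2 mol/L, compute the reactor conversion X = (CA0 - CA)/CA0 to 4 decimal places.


X = (CA0 - CA) / CA0
X = (8.5 - 7.2) / 8.5
X = 1.3 / 8.5
X = 0.1529


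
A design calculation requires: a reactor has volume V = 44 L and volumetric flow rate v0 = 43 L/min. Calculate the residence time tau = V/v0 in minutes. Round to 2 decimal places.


tau = V / v0
tau = 44 / 43
tau = 1.02 min


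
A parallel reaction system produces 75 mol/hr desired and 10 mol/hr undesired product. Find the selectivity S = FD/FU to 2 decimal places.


S = desired product rate / undesired product rate
S = 75 / 10
S = 7.50


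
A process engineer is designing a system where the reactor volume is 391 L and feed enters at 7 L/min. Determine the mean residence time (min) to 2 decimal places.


tau = V / v0
tau = 391 / 7
tau = 55.86 min


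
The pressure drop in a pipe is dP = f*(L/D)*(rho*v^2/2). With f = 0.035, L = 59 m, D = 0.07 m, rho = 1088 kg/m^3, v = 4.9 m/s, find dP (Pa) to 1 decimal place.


dP = f * (L/D) * (rho*v^2/2)
dP = 0.035 * (59/0.07) * (1088*4.9^2/2)
L/D = 842.85714286
rho*v^2/2 = 1088*24.01/2 = 13061.44
dP = 0.035 * 842.85714286 * 13061.44
dP = 385312.5 Pa


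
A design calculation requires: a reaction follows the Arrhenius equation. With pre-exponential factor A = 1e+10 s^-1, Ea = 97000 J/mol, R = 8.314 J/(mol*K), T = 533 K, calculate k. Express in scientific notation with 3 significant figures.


k = A * exp(-Ea/(R*T))
k = 1e+10 * exp(-97000 / (8.314 * 533))
k = 1e+10 * exp(-21.889433)
k = 3.12e+00


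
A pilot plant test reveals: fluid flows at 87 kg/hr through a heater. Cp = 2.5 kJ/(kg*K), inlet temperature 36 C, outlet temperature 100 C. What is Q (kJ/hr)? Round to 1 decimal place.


Q = m_dot * Cp * (T2 - T1)
Q = 87 * 2.5 * (100 - 36)
Q = 87 * 2.5 * 64
Q = 13920.0 kJ/hr


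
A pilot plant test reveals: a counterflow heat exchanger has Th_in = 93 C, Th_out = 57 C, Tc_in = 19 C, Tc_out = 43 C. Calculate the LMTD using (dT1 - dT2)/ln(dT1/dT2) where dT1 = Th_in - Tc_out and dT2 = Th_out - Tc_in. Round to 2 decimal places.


dT1 = Th_in - Tc_out = 93 - 43 = 50
dT2 = Th_out - Tc_in = 57 - 19 = 38
LMTD = (dT1 - dT2) / ln(dT1/dT2)
LMTD = (50 - 38) / ln(50/38)
LMTD = 43.73 K


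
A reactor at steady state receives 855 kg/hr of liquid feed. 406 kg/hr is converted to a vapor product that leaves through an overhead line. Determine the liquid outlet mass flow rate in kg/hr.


Steady-state mass balance on the main outlet: F_out = F_in - F_removed
F_out = 855 - 406
F_out = 449 kg/hr


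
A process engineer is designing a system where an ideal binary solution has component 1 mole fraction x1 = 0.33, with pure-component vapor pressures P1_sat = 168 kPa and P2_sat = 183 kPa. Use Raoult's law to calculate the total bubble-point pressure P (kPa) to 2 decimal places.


P = x1*P1_sat + x2*P2_sat
x2 = 1 - x1 = 1 - 0.33 = 0.67
P = 0.33*168 + 0.67*183
P = 55.44 + 122.61
P = 178.05 kPa


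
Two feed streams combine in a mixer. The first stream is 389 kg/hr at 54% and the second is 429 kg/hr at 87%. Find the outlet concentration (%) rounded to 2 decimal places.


Mass balance on solute: F1*x1 + F2*x2 = F3*x3
F3 = F1 + F2 = 389 + 429 = 818 kg/hr
x3 = (F1*x1 + F2*x2)/F3
x3 = (389*0.54 + 429*0.87) / 818
x3 = 71.31%


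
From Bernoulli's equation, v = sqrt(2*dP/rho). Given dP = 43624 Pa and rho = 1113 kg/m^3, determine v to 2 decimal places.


v = sqrt(2*dP/rho)
v = sqrt(2*43624/1113)
v = sqrt(78.389937)
v = 8.85 m/s


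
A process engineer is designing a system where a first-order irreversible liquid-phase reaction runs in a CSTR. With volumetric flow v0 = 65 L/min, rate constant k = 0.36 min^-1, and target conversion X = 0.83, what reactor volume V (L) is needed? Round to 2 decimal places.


V = v0 * X / (k * (1 - X))
V = 65 * 0.83 / (0.36 * (1 - 0.83))
V = 53.95 / (0.36 * 0.17)
V = 53.95 / 0.0612
V = 881.54 L


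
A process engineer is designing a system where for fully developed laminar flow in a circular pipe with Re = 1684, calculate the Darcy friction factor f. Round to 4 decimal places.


f = 64 / Re
f = 64 / 1684
f = 0.0380


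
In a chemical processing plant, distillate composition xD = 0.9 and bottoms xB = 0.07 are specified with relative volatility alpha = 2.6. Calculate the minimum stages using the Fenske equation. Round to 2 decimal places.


N_min = ln((xD*(1-xB))/(xB*(1-xD))) / ln(alpha)
Numerator inside ln: 0.837 / 0.007 = 119.571429
ln(119.571429) = 4.783914
ln(alpha) = ln(2.6) = 0.955511
N_min = 4.783914 / 0.955511 = 5.01


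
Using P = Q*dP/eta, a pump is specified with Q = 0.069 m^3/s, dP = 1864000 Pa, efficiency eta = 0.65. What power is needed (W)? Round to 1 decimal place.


P = Q * dP / eta
P = 0.069 * 1864000 / 0.65
P = 128616.0 / 0.65
P = 197870.8 W


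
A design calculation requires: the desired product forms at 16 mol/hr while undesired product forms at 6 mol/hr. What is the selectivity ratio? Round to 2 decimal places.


S = desired product rate / undesired product rate
S = 16 / 6
S = 2.67


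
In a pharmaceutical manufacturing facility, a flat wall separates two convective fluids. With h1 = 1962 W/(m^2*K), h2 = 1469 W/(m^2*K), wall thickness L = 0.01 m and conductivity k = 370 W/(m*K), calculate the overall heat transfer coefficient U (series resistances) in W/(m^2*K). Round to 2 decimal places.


1/U = 1/h1 + L/k + 1/h2
1/U = 1/1962 + 0.01/370 + 1/1469
1/U = 0.000509684 + 2.7027e-05 + 0.0006807352
1/U = 0.0012174462
U = 821.39 W/(m^2*K)


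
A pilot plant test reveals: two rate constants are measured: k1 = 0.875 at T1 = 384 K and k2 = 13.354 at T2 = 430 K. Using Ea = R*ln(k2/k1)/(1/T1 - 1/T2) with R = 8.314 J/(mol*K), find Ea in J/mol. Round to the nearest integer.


Ea = R * ln(k2/k1) / (1/T1 - 1/T2)
ln(k2/k1) = ln(13.354/0.875) = 2.7253474
1/T1 - 1/T2 = 1/384 - 1/430 = 0.000278585271
Ea = 8.314 * 2.7253474 / 0.000278585271
Ea = 81334 J/mol


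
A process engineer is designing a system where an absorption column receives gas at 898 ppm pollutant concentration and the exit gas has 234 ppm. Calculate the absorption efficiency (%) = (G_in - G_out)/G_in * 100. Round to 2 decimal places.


Efficiency = (G_in - G_out) / G_in * 100%
Efficiency = (898 - 234) / 898 * 100
Efficiency = 664 / 898 * 100
Efficiency = 73.94%


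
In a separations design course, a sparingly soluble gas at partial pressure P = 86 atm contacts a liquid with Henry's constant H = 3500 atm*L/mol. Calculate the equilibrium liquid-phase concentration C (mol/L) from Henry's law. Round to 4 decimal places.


C = P / H
C = 86 / 3500
C = 0.0246 mol/L


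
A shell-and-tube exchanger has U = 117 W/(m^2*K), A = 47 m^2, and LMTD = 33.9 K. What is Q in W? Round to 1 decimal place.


Q = U * A * LMTD
Q = 117 * 47 * 33.9
Q = 186416.1 W


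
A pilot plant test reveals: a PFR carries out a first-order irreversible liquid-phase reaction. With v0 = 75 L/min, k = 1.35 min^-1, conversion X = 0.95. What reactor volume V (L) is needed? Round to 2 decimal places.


V = (v0/k) * ln(1/(1-X))
V = (75/1.35) * ln(1/(1-0.95))
V = 55.555556 * ln(20.0)
V = 55.555556 * 2.995732
V = 166.43 L


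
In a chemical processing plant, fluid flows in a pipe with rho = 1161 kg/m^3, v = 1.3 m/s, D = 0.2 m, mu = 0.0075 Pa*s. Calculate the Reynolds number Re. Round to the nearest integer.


Re = rho * v * D / mu
Re = 1161 * 1.3 * 0.2 / 0.0075
Re = 301.86 / 0.0075
Re = 40248


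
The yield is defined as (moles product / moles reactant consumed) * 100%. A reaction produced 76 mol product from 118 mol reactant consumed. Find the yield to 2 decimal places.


Yield = (moles product / moles consumed) * 100%
Yield = (76 / 118) * 100
Yield = 0.6441 * 100
Yield = 64.41%


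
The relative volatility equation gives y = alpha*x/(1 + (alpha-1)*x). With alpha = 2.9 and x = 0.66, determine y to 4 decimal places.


y = alpha*x / (1 + (alpha-1)*x)
y = 2.9*0.66 / (1 + (2.9-1)*0.66)
y = 1.914 / (1 + 1.254)
y = 1.914 / 2.254
y = 0.8492


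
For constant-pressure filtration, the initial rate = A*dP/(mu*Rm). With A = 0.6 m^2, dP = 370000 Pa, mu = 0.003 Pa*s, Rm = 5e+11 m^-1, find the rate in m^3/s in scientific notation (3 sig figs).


rate = A * dP / (mu * Rm)
rate = 0.6 * 370000 / (0.003 * 5e+11)
rate = 222000.0 / 1.500e+09
rate = 1.48e-04 m^3/s


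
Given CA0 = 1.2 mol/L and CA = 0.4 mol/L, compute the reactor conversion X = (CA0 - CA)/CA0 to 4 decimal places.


X = (CA0 - CA) / CA0
X = (1.2 - 0.4) / 1.2
X = 0.8 / 1.2
X = 0.6667


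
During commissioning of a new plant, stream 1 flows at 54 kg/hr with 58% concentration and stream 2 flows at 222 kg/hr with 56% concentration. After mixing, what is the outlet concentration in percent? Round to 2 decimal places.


Mass balance on solute: F1*x1 + F2*x2 = F3*x3
F3 = F1 + F2 = 54 + 222 = 276 kg/hr
x3 = (F1*x1 + F2*x2)/F3
x3 = (54*0.58 + 222*0.56) / 276
x3 = 56.39%


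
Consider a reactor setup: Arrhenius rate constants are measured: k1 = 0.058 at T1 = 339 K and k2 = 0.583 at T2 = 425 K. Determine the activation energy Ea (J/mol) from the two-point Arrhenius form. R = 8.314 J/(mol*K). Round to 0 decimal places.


Ea = R * ln(k2/k1) / (1/T1 - 1/T2)
ln(k2/k1) = ln(0.583/0.058) = 2.3077442
1/T1 - 1/T2 = 1/339 - 1/425 = 0.000596911331
Ea = 8.314 * 2.3077442 / 0.000596911331
Ea = 32143 J/mol


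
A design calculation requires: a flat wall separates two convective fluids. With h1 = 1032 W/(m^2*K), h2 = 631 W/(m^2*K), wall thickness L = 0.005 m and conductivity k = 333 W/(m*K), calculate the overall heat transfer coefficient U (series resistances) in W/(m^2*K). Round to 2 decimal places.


1/U = 1/h1 + L/k + 1/h2
1/U = 1/1032 + 0.005/333 + 1/631
1/U = 0.0009689922 + 1.5015e-05 + 0.0015847861
1/U = 0.0025687933
U = 389.29 W/(m^2*K)


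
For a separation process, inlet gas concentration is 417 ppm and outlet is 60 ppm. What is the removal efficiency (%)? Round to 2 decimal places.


Efficiency = (G_in - G_out) / G_in * 100%
Efficiency = (417 - 60) / 417 * 100
Efficiency = 357 / 417 * 100
Efficiency = 85.61%


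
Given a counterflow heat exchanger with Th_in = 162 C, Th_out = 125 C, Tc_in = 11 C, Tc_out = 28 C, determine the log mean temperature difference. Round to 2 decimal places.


dT1 = Th_in - Tc_out = 162 - 28 = 134
dT2 = Th_out - Tc_in = 125 - 11 = 114
LMTD = (dT1 - dT2) / ln(dT1/dT2)
LMTD = (134 - 114) / ln(134/114)
LMTD = 123.73 K


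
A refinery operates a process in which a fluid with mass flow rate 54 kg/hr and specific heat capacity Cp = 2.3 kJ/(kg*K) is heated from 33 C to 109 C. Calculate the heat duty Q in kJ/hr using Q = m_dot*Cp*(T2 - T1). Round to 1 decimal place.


Q = m_dot * Cp * (T2 - T1)
Q = 54 * 2.3 * (109 - 33)
Q = 54 * 2.3 * 76
Q = 9439.2 kJ/hr


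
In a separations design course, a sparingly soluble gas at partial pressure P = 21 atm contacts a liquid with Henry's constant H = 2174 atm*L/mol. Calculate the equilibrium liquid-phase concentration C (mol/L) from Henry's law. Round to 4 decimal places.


C = P / H
C = 21 / 2174
C = 0.0097 mol/L


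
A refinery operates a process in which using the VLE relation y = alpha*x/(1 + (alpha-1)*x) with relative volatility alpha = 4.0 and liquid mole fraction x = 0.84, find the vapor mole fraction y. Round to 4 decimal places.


y = alpha*x / (1 + (alpha-1)*x)
y = 4.0*0.84 / (1 + (4.0-1)*0.84)
y = 3.36 / (1 + 2.52)
y = 3.36 / 3.52
y = 0.9545


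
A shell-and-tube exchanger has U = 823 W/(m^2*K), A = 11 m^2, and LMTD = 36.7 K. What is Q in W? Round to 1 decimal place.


Q = U * A * LMTD
Q = 823 * 11 * 36.7
Q = 332245.1 W


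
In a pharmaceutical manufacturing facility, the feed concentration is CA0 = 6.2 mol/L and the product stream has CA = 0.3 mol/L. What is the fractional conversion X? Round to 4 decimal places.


X = (CA0 - CA) / CA0
X = (6.2 - 0.3) / 6.2
X = 5.9 / 6.2
X = 0.9516


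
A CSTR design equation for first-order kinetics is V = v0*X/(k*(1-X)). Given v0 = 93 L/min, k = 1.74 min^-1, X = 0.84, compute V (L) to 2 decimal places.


V = v0 * X / (k * (1 - X))
V = 93 * 0.84 / (1.74 * (1 - 0.84))
V = 78.12 / (1.74 * 0.16)
V = 78.12 / 0.2784
V = 280.60 L


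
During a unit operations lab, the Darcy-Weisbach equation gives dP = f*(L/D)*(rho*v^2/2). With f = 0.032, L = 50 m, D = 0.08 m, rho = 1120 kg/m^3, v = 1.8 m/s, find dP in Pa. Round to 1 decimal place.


dP = f * (L/D) * (rho*v^2/2)
dP = 0.032 * (50/0.08) * (1120*1.8^2/2)
L/D = 625.0
rho*v^2/2 = 1120*3.24/2 = 1814.4
dP = 0.032 * 625.0 * 1814.4
dP = 36288.0 Pa


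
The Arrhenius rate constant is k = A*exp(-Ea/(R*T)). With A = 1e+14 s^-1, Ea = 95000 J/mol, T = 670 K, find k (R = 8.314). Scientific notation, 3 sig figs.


k = A * exp(-Ea/(R*T))
k = 1e+14 * exp(-95000 / (8.314 * 670))
k = 1e+14 * exp(-17.054492)
k = 3.92e+06


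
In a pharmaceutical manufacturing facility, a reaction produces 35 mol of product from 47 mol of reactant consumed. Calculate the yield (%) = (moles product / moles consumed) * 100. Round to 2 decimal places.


Yield = (moles product / moles consumed) * 100%
Yield = (35 / 47) * 100
Yield = 0.7447 * 100
Yield = 74.47%


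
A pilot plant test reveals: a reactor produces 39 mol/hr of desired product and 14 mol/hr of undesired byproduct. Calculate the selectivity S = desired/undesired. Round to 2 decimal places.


S = desired product rate / undesired product rate
S = 39 / 14
S = 2.79


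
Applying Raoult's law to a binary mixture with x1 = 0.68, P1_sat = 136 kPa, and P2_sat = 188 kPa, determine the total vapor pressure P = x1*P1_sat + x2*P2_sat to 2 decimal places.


P = x1*P1_sat + x2*P2_sat
x2 = 1 - x1 = 1 - 0.68 = 0.32
P = 0.68*136 + 0.32*188
P = 92.48 + 60.16
P = 152.64 kPa


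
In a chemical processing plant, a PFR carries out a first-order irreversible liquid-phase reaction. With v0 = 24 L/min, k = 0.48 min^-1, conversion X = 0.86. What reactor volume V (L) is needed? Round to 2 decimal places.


V = (v0/k) * ln(1/(1-X))
V = (24/0.48) * ln(1/(1-0.86))
V = 50.0 * ln(7.142857)
V = 50.0 * 1.966113
V = 98.31 L


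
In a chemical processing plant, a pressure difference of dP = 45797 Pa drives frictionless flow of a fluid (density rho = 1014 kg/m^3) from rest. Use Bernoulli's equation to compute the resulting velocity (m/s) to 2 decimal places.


v = sqrt(2*dP/rho)
v = sqrt(2*45797/1014)
v = sqrt(90.329389)
v = 9.50 m/s


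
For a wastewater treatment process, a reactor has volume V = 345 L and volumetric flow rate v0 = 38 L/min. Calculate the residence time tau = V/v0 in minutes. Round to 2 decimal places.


tau = V / v0
tau = 345 / 38
tau = 9.08 min


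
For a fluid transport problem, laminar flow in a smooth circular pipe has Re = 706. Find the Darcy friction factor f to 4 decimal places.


f = 64 / Re
f = 64 / 706
f = 0.0907


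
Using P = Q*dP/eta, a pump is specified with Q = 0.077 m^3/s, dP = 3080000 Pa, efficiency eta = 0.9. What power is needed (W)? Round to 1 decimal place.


P = Q * dP / eta
P = 0.077 * 3080000 / 0.9
P = 237160.0 / 0.9
P = 263511.1 W


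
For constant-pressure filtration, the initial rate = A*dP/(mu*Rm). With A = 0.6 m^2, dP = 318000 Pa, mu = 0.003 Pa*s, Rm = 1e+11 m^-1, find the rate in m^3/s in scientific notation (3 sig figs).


rate = A * dP / (mu * Rm)
rate = 0.6 * 318000 / (0.003 * 1e+11)
rate = 190800.0 / 3.000e+08
rate = 6.36e-04 m^3/s


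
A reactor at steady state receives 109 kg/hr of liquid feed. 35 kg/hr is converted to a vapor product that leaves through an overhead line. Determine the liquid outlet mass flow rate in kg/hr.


Steady-state mass balance on the main outlet: F_out = F_in - F_removed
F_out = 109 - 35
F_out = 74 kg/hr


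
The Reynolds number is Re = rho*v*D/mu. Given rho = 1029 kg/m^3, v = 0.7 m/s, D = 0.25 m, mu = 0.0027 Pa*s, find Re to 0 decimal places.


Re = rho * v * D / mu
Re = 1029 * 0.7 * 0.25 / 0.0027
Re = 180.075 / 0.0027
Re = 66694


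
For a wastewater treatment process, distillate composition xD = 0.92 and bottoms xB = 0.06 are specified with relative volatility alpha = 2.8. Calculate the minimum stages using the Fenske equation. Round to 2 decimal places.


N_min = ln((xD*(1-xB))/(xB*(1-xD))) / ln(alpha)
Numerator inside ln: 0.8648 / 0.0048 = 180.166667
ln(180.166667) = 5.193882
ln(alpha) = ln(2.8) = 1.029619
N_min = 5.193882 / 1.029619 = 5.04


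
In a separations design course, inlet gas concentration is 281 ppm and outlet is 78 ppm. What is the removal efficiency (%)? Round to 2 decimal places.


Efficiency = (G_in - G_out) / G_in * 100%
Efficiency = (281 - 78) / 281 * 100
Efficiency = 203 / 281 * 100
Efficiency = 72.24%


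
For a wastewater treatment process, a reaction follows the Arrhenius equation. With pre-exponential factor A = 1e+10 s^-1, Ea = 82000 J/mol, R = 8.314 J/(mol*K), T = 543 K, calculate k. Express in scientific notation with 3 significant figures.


k = A * exp(-Ea/(R*T))
k = 1e+10 * exp(-82000 / (8.314 * 543))
k = 1e+10 * exp(-18.163687)
k = 1.29e+02


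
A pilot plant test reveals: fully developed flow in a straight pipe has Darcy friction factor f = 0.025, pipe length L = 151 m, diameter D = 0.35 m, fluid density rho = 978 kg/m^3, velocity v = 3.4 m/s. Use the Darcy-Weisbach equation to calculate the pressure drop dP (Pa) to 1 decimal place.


dP = f * (L/D) * (rho*v^2/2)
dP = 0.025 * (151/0.35) * (978*3.4^2/2)
L/D = 431.42857143
rho*v^2/2 = 978*11.56/2 = 5652.84
dP = 0.025 * 431.42857143 * 5652.84
dP = 60969.9 Pa


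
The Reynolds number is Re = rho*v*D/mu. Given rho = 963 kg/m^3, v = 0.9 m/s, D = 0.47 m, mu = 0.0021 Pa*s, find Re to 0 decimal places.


Re = rho * v * D / mu
Re = 963 * 0.9 * 0.47 / 0.0021
Re = 407.349 / 0.0021
Re = 193976


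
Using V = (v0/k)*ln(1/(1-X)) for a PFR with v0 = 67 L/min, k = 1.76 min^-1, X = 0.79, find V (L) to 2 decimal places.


V = (v0/k) * ln(1/(1-X))
V = (67/1.76) * ln(1/(1-0.79))
V = 38.068182 * ln(4.761905)
V = 38.068182 * 1.560648
V = 59.41 L


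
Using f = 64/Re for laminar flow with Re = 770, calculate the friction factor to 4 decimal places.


f = 64 / Re
f = 64 / 770
f = 0.0831


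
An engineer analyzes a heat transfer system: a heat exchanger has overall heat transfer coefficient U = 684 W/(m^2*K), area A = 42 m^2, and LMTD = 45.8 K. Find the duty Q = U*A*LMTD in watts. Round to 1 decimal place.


Q = U * A * LMTD
Q = 684 * 42 * 45.8
Q = 1315742.4 W


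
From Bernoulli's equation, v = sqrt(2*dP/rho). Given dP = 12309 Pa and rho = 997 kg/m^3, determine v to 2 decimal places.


v = sqrt(2*dP/rho)
v = sqrt(2*12309/997)
v = sqrt(24.692076)
v = 4.97 m/s


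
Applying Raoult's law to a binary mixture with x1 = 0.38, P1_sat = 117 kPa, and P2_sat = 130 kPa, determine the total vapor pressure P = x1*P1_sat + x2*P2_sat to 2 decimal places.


P = x1*P1_sat + x2*P2_sat
x2 = 1 - x1 = 1 - 0.38 = 0.62
P = 0.38*117 + 0.62*130
P = 44.46 + 80.6
P = 125.06 kPa


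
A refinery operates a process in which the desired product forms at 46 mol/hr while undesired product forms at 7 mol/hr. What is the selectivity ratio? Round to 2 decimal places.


S = desired product rate / undesired product rate
S = 46 / 7
S = 6.57


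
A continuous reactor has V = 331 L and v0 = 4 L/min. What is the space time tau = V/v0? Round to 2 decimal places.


tau = V / v0
tau = 331 / 4
tau = 82.75 min


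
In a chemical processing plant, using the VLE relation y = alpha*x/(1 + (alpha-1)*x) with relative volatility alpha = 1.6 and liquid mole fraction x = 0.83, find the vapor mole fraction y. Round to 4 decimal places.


y = alpha*x / (1 + (alpha-1)*x)
y = 1.6*0.83 / (1 + (1.6-1)*0.83)
y = 1.328 / (1 + 0.498)
y = 1.328 / 1.498
y = 0.8865


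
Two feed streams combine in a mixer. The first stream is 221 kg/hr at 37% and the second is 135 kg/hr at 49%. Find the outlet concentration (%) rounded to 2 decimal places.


Mass balance on solute: F1*x1 + F2*x2 = F3*x3
F3 = F1 + F2 = 221 + 135 = 356 kg/hr
x3 = (F1*x1 + F2*x2)/F3
x3 = (221*0.37 + 135*0.49) / 356
x3 = 41.55%


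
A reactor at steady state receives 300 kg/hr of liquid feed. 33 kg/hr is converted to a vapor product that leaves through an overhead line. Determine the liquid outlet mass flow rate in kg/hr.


Steady-state mass balance on the main outlet: F_out = F_in - F_removed
F_out = 300 - 33
F_out = 267 kg/hr


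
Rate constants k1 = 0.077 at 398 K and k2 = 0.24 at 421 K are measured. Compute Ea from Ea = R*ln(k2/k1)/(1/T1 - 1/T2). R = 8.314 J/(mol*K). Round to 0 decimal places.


Ea = R * ln(k2/k1) / (1/T1 - 1/T2)
ln(k2/k1) = ln(0.24/0.077) = 1.1368335
1/T1 - 1/T2 = 1/398 - 1/421 = 0.000137265902
Ea = 8.314 * 1.1368335 / 0.000137265902
Ea = 68856 J/mol


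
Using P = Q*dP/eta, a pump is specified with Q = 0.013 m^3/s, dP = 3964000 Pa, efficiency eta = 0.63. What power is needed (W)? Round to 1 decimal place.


P = Q * dP / eta
P = 0.013 * 3964000 / 0.63
P = 51532.0 / 0.63
P = 81796.8 W


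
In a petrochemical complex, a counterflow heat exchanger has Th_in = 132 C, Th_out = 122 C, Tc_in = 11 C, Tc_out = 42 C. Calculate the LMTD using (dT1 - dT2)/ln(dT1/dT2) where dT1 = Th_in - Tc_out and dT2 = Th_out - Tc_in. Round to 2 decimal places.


dT1 = Th_in - Tc_out = 132 - 42 = 90
dT2 = Th_out - Tc_in = 122 - 11 = 111
LMTD = (dT1 - dT2) / ln(dT1/dT2)
LMTD = (90 - 111) / ln(90/111)
LMTD = 100.13 K


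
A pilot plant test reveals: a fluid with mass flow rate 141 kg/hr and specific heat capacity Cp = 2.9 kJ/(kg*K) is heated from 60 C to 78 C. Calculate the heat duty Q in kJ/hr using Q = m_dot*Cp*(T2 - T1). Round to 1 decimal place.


Q = m_dot * Cp * (T2 - T1)
Q = 141 * 2.9 * (78 - 60)
Q = 141 * 2.9 * 18
Q = 7360.2 kJ/hr


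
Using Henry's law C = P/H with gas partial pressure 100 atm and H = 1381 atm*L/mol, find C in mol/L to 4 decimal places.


C = P / H
C = 100 / 1381
C = 0.0724 mol/L


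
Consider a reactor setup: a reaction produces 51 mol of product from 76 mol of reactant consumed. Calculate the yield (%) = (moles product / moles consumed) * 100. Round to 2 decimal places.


Yield = (moles product / moles consumed) * 100%
Yield = (51 / 76) * 100
Yield = 0.6711 * 100
Yield = 67.11%


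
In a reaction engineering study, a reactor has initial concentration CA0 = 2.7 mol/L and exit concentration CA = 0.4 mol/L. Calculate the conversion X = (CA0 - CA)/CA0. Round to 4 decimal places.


X = (CA0 - CA) / CA0
X = (2.7 - 0.4) / 2.7
X = 2.3 / 2.7
X = 0.8519


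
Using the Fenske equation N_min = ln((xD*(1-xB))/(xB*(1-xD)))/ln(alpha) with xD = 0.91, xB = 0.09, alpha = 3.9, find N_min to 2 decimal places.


N_min = ln((xD*(1-xB))/(xB*(1-xD))) / ln(alpha)
Numerator inside ln: 0.8281 / 0.0081 = 102.234568
ln(102.234568) = 4.62727
ln(alpha) = ln(3.9) = 1.360977
N_min = 4.62727 / 1.360977 = 3.40


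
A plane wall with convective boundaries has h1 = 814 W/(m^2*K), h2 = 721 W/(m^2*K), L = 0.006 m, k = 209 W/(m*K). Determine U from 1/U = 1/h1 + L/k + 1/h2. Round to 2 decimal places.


1/U = 1/h1 + L/k + 1/h2
1/U = 1/814 + 0.006/209 + 1/721
1/U = 0.0012285012 + 2.87081e-05 + 0.0013869626
1/U = 0.0026441719
U = 378.19 W/(m^2*K)


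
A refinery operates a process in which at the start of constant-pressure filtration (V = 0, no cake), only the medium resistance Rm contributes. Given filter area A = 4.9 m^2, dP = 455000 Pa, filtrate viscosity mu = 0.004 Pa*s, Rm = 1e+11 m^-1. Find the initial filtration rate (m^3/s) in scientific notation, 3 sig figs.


rate = A * dP / (mu * Rm)
rate = 4.9 * 455000 / (0.004 * 1e+11)
rate = 2229500.0 / 4.000e+08
rate = 5.57e-03 m^3/s


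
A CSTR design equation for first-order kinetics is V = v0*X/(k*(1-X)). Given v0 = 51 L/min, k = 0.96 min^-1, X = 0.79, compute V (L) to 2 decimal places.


V = v0 * X / (k * (1 - X))
V = 51 * 0.79 / (0.96 * (1 - 0.79))
V = 40.29 / (0.96 * 0.21)
V = 40.29 / 0.2016
V = 199.85 L


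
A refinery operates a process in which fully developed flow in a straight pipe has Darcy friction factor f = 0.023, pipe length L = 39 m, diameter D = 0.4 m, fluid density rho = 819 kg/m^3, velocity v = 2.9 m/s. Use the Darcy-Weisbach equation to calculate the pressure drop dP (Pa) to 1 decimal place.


dP = f * (L/D) * (rho*v^2/2)
dP = 0.023 * (39/0.4) * (819*2.9^2/2)
L/D = 97.5
rho*v^2/2 = 819*8.41/2 = 3443.895
dP = 0.023 * 97.5 * 3443.895
dP = 7722.9 Pa


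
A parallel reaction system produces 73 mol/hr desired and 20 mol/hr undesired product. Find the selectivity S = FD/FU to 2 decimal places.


S = desired product rate / undesired product rate
S = 73 / 20
S = 3.65


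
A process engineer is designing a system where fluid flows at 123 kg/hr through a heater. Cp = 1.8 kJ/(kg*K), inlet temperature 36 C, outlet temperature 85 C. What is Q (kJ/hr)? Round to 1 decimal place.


Q = m_dot * Cp * (T2 - T1)
Q = 123 * 1.8 * (85 - 36)
Q = 123 * 1.8 * 49
Q = 10848.6 kJ/hr


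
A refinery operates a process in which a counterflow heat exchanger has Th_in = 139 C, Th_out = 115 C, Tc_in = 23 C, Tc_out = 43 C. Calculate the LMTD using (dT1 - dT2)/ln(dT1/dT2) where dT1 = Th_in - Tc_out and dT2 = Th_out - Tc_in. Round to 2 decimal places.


dT1 = Th_in - Tc_out = 139 - 43 = 96
dT2 = Th_out - Tc_in = 115 - 23 = 92
LMTD = (dT1 - dT2) / ln(dT1/dT2)
LMTD = (96 - 92) / ln(96/92)
LMTD = 93.99 K
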